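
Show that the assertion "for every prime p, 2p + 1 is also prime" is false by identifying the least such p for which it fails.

p = 2: 2p + 1 = 5, prime.
p = 3: 2p + 1 = 7, prime.
p = 5: 2p + 1 = 11, prime.
p = 7: 2p + 1 = 15 = 3 × 5, not prime.

p = 7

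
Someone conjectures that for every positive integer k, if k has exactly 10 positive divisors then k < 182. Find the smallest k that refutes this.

k = 208

We need the least positive integer k for which k has exactly 10 positive divisors but the claim fails.
k = 48: τ(48) = 10; 48 < 182.
k = 80: τ(80) = 10; 80 < 182.
k = 112: τ(112) = 10; 112 < 182.
k = 162: τ(162) = 10; 162 < 182.
k = 176: τ(176) = 10; 176 < 182.
k = 208: τ(208) = 10; 208 ≥ 182.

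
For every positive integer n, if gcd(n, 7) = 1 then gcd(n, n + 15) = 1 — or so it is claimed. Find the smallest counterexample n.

n = 3

For n = 1, 2 the conclusion holds.
n = 3: gcd(3, 18) = 3.
So n = 3 is the smallest counterexample.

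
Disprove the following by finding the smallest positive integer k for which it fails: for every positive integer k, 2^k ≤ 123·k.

k = 11

We need the least positive integer k for which 2^k > 123·k.
For k = 1, 2, 3, 4, 5, 6, 7, 8, 9, 10 the conclusion holds.
k = 11: 2^k = 2048 and 123·k = 1353, so 2048 > 1353.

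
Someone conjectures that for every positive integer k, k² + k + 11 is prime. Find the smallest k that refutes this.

For k = 1, 2, 3, 4, 5, 6, 7, 8, 9 the conclusion holds.
k = 10: k² + k + 11 = 121 = 11 × 11, composite.
Thus k = 10 disproves the claim, and no smaller k works.

k = 10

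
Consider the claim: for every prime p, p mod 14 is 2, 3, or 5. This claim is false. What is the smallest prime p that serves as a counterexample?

A counterexample is any prime p such that the claim fails; we check each in order.
For p = 2, 3, 5 the conclusion holds.
p = 7: 7 mod 14 = 7 — not in {2, 3, 5}.
Hence p = 7 is a counterexample.

p = 7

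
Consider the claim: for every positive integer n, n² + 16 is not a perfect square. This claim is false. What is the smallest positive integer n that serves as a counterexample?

Check each positive integer n in order until n² + 16 is a perfect square.
n = 1: 1² + 16 = 17, not a perfect square.
n = 2: 2² + 16 = 20, not a perfect square.
n = 3: 3² + 16 = 25 = 5², a perfect square.

n = 3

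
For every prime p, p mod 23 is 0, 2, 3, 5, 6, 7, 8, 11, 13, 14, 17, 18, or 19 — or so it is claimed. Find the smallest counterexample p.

A counterexample is any prime p such that the claim fails; we check each in order.
For p = 2, 3, 5, 7, …, 31, 37, 41 the conclusion holds.
p = 43: 43 mod 23 = 20 — not in {0, 2, 3, 5, 6, 7, 8, 11, 13, 14, 17, 18, 19}.

p = 43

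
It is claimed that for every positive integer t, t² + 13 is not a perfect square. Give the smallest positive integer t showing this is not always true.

Check each positive integer t in order until t² + 13 is a perfect square.
For t = 1, 2, 3, 4, 5 the conclusion holds.
t = 6: 6² + 13 = 49 = 7², a perfect square.
So t = 6 is the smallest counterexample.

t = 6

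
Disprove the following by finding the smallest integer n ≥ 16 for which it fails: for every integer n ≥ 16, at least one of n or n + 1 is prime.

We need the least integer n ≥ 16 for which n, n + 1 are both composite.
The first 4 eligible values, up to n = 19, all satisfy the conclusion.
n = 20: 20 = 2 × 10; 21 = 3 × 7 — both composite.
So n = 20 is the smallest counterexample.

n = 20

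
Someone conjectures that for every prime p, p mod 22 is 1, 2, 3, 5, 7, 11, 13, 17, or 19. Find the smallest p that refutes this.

Check each prime p in order until the claim fails.
The first 10 eligible values, up to p = 29, all satisfy the conclusion.
p = 31: 31 mod 22 = 9 — not in {1, 2, 3, 5, 7, 11, 13, 17, 19}.

p = 31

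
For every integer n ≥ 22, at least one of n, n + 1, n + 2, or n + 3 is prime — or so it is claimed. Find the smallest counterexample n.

n = 24

A counterexample is any integer n ≥ 22 such that n, n + 1, n + 2, n + 3 are all composite; we check each in order.
For n = 22, 23 the conclusion holds.
n = 24: 24 = 2 × 12; 25 = 5 × 5; 26 = 2 × 13; 27 = 3 × 9 — all composite.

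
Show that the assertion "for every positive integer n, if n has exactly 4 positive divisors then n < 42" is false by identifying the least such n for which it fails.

A counterexample is any positive integer n such that n has exactly 4 positive divisors but the claim fails; we check each in order.
For n = 6, 8, 10, 14, …, 35, 38, 39 the conclusion holds.
n = 46: τ(46) = 4; 46 ≥ 42.
So n = 46 is the smallest counterexample.

n = 46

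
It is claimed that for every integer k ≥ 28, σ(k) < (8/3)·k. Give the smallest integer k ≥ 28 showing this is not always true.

A counterexample is any integer k ≥ 28 such that the claim fails; we check each in order.
For k = 28, 29, 30, 31, …, 57, 58, 59 the conclusion holds.
k = 60: σ(60) = 168; 168 ≥ 160.
So k = 60 is the smallest counterexample.

k = 60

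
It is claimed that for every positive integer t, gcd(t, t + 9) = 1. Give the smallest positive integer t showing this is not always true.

t = 3

We need the least positive integer t for which gcd(t, t + 9) > 1.
For t = 1, 2 the conclusion holds.
t = 3: gcd(3, 12) = 3.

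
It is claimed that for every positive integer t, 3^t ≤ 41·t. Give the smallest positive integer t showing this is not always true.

A counterexample is any positive integer t such that 3^t > 41·t; we check each in order.
The first 4 eligible values, up to t = 4, all satisfy the conclusion.
t = 5: 3^t = 243 and 41·t = 205, so 243 > 205.
So t = 5 is the smallest counterexample.

t = 5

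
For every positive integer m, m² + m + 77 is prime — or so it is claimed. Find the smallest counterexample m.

m = 6

Check each positive integer m in order until m² + m + 77 is not prime.
For m = 1, 2, 3, 4, 5 the conclusion holds.
m = 6: m² + m + 77 = 119 = 7 × 17, composite.
Thus m = 6 disproves the claim, and no smaller m works.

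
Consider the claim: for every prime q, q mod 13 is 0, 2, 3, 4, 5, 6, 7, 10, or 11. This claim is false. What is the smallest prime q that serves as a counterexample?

We need the least prime q for which the claim fails.
The first 14 eligible values, up to q = 43, all satisfy the conclusion.
q = 47: 47 mod 13 = 8 — not in {0, 2, 3, 4, 5, 6, 7, 10, 11}.
So q = 47 is the smallest counterexample.

q = 47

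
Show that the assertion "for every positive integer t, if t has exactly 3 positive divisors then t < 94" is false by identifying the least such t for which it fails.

t = 4: τ(4) = 3; 4 < 94.
t = 9: τ(9) = 3; 9 < 94.
t = 25: τ(25) = 3; 25 < 94.
t = 49: τ(49) = 3; 49 < 94.
t = 121: τ(121) = 3; 121 ≥ 94.

t = 121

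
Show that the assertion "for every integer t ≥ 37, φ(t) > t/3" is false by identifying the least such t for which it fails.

We need the least integer t ≥ 37 for which the claim fails.
For t = 37, 38, 39, 40, 41 the conclusion holds.
t = 42: φ(42) = 12 and 42/3 = 14, so φ(42) ≤ 42/3.
So t = 42 is the smallest counterexample.

t = 42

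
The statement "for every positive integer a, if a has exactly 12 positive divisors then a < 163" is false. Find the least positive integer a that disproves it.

For a = 60, 72, 84, 90, …, 150, 156, 160 the conclusion holds.
a = 198: τ(198) = 12; 198 ≥ 163.

a = 198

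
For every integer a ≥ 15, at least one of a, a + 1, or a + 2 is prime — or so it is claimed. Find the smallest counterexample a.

a = 20

Check each integer a ≥ 15 in order until a, a + 1, a + 2 are all composite.
For a = 15, 16, 17, 18, 19 the conclusion holds.
a = 20: 20 = 2 × 10; 21 = 3 × 7; 22 = 2 × 11 — all composite.
So a = 20 is the smallest counterexample.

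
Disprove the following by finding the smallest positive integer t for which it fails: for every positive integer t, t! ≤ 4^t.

t = 9

We need the least positive integer t for which t! > 4^t.
For t = 1, 2, 3, 4, 5, 6, 7, 8 the conclusion holds.
t = 9: t! = 362880 and 4^t = 262144, so 362880 > 262144.
So t = 9 is the smallest counterexample.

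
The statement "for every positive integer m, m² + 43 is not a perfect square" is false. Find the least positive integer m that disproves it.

We need the least positive integer m for which m² + 43 is a perfect square.
For m = 1, 2, 3, 4, …, 18, 19, 20 the conclusion holds.
m = 21: 21² + 43 = 484 = 22², a perfect square.
Hence m = 21 is a counterexample.

m = 21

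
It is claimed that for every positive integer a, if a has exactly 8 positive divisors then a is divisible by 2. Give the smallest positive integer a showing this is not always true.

Check each positive integer a in order until a has exactly 8 positive divisors but a is not divisible by 2.
For a = 24, 30, 40, 42, …, 88, 102, 104 the conclusion holds.
a = 105: τ(105) = 8; 105 mod 2 = 1.

a = 105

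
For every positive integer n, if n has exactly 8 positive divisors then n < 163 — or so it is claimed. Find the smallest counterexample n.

n = 165

The first 22 eligible values, up to n = 154, all satisfy the conclusion.
n = 165: τ(165) = 8; 165 ≥ 163.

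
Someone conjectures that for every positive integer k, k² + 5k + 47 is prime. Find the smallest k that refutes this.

k = 38

We need the least positive integer k for which k² + 5k + 47 is not prime.
For k = 1, 2, 3, 4, …, 35, 36, 37 the conclusion holds.
k = 38: k² + 5k + 47 = 1681 = 41 × 41, composite.
Thus k = 38 disproves the claim, and no smaller k works.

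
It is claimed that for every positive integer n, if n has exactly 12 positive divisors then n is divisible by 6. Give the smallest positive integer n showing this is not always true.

n = 140

We need the least positive integer n for which n has exactly 12 positive divisors but n is not divisible by 6.
n = 60: τ(60) = 12; 60 mod 6 = 0.
n = 72: τ(72) = 12; 72 mod 6 = 0.
n = 84: τ(84) = 12; 84 mod 6 = 0.
n = 90: τ(90) = 12; 90 mod 6 = 0.
n = 96: τ(96) = 12; 96 mod 6 = 0.
n = 108: τ(108) = 12; 108 mod 6 = 0.
n = 126: τ(126) = 12; 126 mod 6 = 0.
n = 132: τ(132) = 12; 132 mod 6 = 0.
n = 140: τ(140) = 12; 140 mod 6 = 2.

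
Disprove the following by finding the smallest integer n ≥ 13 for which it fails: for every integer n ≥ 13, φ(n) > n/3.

n = 18

n = 13: φ(13) = 12 and 13/3 = 13/3, so φ(13) > 13/3.
n = 14: φ(14) = 6 and 14/3 = 14/3, so φ(14) > 14/3.
n = 15: φ(15) = 8 and 15/3 = 5, so φ(15) > 15/3.
n = 16: φ(16) = 8 and 16/3 = 16/3, so φ(16) > 16/3.
n = 17: φ(17) = 16 and 17/3 = 17/3, so φ(17) > 17/3.
n = 18: φ(18) = 6 and 18/3 = 6, so φ(18) ≤ 18/3.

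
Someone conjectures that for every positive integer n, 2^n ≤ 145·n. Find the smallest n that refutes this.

For n = 1, 2, 3, 4, 5, 6, 7, 8, 9, 10 the conclusion holds.
n = 11: 2^n = 2048 and 145·n = 1595, so 2048 > 1595.

n = 11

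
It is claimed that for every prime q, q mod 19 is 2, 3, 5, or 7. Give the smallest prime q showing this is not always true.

For q = 2, 3, 5, 7 the conclusion holds.
q = 11: 11 mod 19 = 11 — not in {2, 3, 5, 7}.
So q = 11 is the smallest counterexample.

q = 11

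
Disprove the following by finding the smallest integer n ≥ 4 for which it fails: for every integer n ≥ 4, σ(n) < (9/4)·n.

n = 12

We need the least integer n ≥ 4 for which the claim fails.
For n = 4, 5, 6, 7, 8, 9, 10, 11 the conclusion holds.
n = 12: σ(12) = 28; 28 ≥ 27.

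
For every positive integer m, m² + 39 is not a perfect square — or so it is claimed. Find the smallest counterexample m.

Check each positive integer m in order until m² + 39 is a perfect square.
The first 4 eligible values, up to m = 4, all satisfy the conclusion.
m = 5: 5² + 39 = 64 = 8², a perfect square.
So m = 5 is the smallest counterexample.

m = 5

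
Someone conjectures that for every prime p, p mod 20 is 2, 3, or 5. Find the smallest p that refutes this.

p = 7

We need the least prime p for which the claim fails.
p = 2: 2 mod 20 = 2.
p = 3: 3 mod 20 = 3.
p = 5: 5 mod 20 = 5.
p = 7: 7 mod 20 = 7 — not in {2, 3, 5}.
Hence p = 7 is a counterexample.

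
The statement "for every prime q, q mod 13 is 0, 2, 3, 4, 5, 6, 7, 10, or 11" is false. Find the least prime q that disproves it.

q = 47

Check each prime q in order until the claim fails.
The first 14 eligible values, up to q = 43, all satisfy the conclusion.
q = 47: 47 mod 13 = 8 — not in {0, 2, 3, 4, 5, 6, 7, 10, 11}.
Thus q = 47 disproves the claim, and no smaller q works.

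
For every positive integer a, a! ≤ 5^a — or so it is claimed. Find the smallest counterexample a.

A counterexample is any positive integer a such that a! > 5^a; we check each in order.
For a = 1, 2, 3, 4, …, 9, 10, 11 the conclusion holds.
a = 12: a! = 479001600 and 5^a = 244140625, so 479001600 > 244140625.

a = 12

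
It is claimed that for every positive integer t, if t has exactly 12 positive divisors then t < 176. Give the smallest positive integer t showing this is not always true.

t = 198

We need the least positive integer t for which t has exactly 12 positive divisors but the claim fails.
The first 12 eligible values, up to t = 160, all satisfy the conclusion.
t = 198: τ(198) = 12; 198 ≥ 176.
So t = 198 is the smallest counterexample.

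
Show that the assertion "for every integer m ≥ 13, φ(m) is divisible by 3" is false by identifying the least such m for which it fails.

A counterexample is any integer m ≥ 13 such that φ(m) is not divisible by 3; we check each in order.
m = 13: φ(13) = 12; 12 mod 3 = 0.
m = 14: φ(14) = 6; 6 mod 3 = 0.
m = 15: φ(15) = 8; 8 mod 3 = 2.

m = 15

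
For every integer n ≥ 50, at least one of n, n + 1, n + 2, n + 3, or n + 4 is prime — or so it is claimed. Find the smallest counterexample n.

A counterexample is any integer n ≥ 50 such that n, n + 1, n + 2, n + 3, n + 4 are all composite; we check each in order.
n = 50: 53 is prime.
n = 51: 53 is prime.
n = 52: 53 is prime.
n = 53: 53 is prime.
n = 54: 54 = 2 × 27; 55 = 5 × 11; 56 = 2 × 28; 57 = 3 × 19; 58 = 2 × 29 — all composite.

n = 54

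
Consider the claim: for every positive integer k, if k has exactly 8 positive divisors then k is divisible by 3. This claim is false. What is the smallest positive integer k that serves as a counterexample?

k = 40

Check each positive integer k in order until k has exactly 8 positive divisors but k is not divisible by 3.
For k = 24, 30 the conclusion holds.
k = 40: τ(40) = 8; 40 mod 3 = 1.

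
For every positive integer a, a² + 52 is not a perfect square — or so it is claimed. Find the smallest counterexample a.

A counterexample is any positive integer a such that a² + 52 is a perfect square; we check each in order.
For a = 1, 2, 3, 4, …, 9, 10, 11 the conclusion holds.
a = 12: 12² + 52 = 196 = 14², a perfect square.
Hence a = 12 is a counterexample.

a = 12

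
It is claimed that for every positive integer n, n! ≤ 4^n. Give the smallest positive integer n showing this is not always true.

n = 9

Check each positive integer n in order until n! > 4^n.
n = 1: n! = 1 and 4^n = 4, so 1 ≤ 4.
n = 2: n! = 2 and 4^n = 16, so 2 ≤ 16.
n = 3: n! = 6 and 4^n = 64, so 6 ≤ 64.
n = 4: n! = 24 and 4^n = 256, so 24 ≤ 256.
n = 5: n! = 120 and 4^n = 1024, so 120 ≤ 1024.
n = 6: n! = 720 and 4^n = 4096, so 720 ≤ 4096.
n = 7: n! = 5040 and 4^n = 16384, so 5040 ≤ 16384.
n = 8: n! = 40320 and 4^n = 65536, so 40320 ≤ 65536.
n = 9: n! = 362880 and 4^n = 262144, so 362880 > 262144.
So n = 9 is the smallest counterexample.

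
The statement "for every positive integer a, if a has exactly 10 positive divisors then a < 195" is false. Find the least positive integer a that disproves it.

A counterexample is any positive integer a such that a has exactly 10 positive divisors but the claim fails; we check each in order.
a = 48: τ(48) = 10; 48 < 195.
a = 80: τ(80) = 10; 80 < 195.
a = 112: τ(112) = 10; 112 < 195.
a = 162: τ(162) = 10; 162 < 195.
a = 176: τ(176) = 10; 176 < 195.
a = 208: τ(208) = 10; 208 ≥ 195.

a = 208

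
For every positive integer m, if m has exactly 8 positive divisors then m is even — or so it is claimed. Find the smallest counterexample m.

For m = 24, 30, 40, 42, …, 88, 102, 104 the conclusion holds.
m = 105: divisors of 105: 1, 3, 5, 7, 15, 21, 35, 105; 105 is odd.
Thus m = 105 disproves the claim, and no smaller m works.

m = 105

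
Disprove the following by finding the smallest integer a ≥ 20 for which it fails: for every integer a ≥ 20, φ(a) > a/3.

A counterexample is any integer a ≥ 20 such that the claim fails; we check each in order.
a = 20: φ(20) = 8 and 20/3 = 20/3, so φ(20) > 20/3.
a = 21: φ(21) = 12 and 21/3 = 7, so φ(21) > 21/3.
a = 22: φ(22) = 10 and 22/3 = 22/3, so φ(22) > 22/3.
a = 23: φ(23) = 22 and 23/3 = 23/3, so φ(23) > 23/3.
a = 24: φ(24) = 8 and 24/3 = 8, so φ(24) ≤ 24/3.

a = 24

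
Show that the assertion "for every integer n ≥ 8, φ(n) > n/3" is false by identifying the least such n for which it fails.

We need the least integer n ≥ 8 for which the claim fails.
The first 4 eligible values, up to n = 11, all satisfy the conclusion.
n = 12: φ(12) = 4 and 12/3 = 4, so φ(12) ≤ 12/3.
Hence n = 12 is a counterexample.

n = 12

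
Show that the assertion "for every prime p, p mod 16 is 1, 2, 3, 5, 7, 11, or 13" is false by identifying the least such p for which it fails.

Check each prime p in order until the claim fails.
For p = 2, 3, 5, 7, 11, 13, 17, 19, 23, 29 the conclusion holds.
p = 31: 31 mod 16 = 15 — not in {1, 2, 3, 5, 7, 11, 13}.
So p = 31 is the smallest counterexample.

p = 31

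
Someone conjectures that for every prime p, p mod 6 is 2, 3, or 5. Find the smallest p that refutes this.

p = 7

For p = 2, 3, 5 the conclusion holds.
p = 7: 7 mod 6 = 1 — not in {2, 3, 5}.
Thus p = 7 disproves the claim, and no smaller p works.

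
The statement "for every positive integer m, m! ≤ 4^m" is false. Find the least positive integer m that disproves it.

m = 9

We need the least positive integer m for which m! > 4^m.
For m = 1, 2, 3, 4, 5, 6, 7, 8 the conclusion holds.
m = 9: m! = 362880 and 4^m = 262144, so 362880 > 262144.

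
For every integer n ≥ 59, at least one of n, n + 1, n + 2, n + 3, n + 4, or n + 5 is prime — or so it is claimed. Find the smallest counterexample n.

n = 90

Check each integer n ≥ 59 in order until n, n + 1, n + 2, n + 3, n + 4, n + 5 are all composite.
For n = 59, 60, 61, 62, …, 87, 88, 89 the conclusion holds.
n = 90: 90 = 2 × 45; 91 = 7 × 13; 92 = 2 × 46; 93 = 3 × 31; 94 = 2 × 47; 95 = 5 × 19 — all composite.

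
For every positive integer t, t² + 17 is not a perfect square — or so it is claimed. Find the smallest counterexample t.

t = 8

Check each positive integer t in order until t² + 17 is a perfect square.
The first 7 eligible values, up to t = 7, all satisfy the conclusion.
t = 8: 8² + 17 = 81 = 9², a perfect square.
Hence t = 8 is a counterexample.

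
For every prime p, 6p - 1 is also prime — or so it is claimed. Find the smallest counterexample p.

We need the least prime p for which 6p - 1 is not prime.
For p = 2, 3, 5, 7 the conclusion holds.
p = 11: 6p - 1 = 65 = 5 × 13, not prime.

p = 11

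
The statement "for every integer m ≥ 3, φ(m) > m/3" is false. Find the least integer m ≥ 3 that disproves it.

We need the least integer m ≥ 3 for which the claim fails.
m = 3: φ(3) = 2 and 3/3 = 1, so φ(3) > 3/3.
m = 4: φ(4) = 2 and 4/3 = 4/3, so φ(4) > 4/3.
m = 5: φ(5) = 4 and 5/3 = 5/3, so φ(5) > 5/3.
m = 6: φ(6) = 2 and 6/3 = 2, so φ(6) ≤ 6/3.
Thus m = 6 disproves the claim, and no smaller m works.

m = 6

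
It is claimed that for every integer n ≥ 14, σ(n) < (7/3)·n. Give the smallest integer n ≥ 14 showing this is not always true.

Check each integer n ≥ 14 in order until the claim fails.
For n = 14, 15, 16, 17, 18, 19, 20, 21, 22, 23 the conclusion holds.
n = 24: σ(24) = 60; 60 ≥ 56.

n = 24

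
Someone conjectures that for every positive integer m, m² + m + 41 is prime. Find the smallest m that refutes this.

Check each positive integer m in order until m² + m + 41 is not prime.
The first 39 eligible values, up to m = 39, all satisfy the conclusion.
m = 40: m² + m + 41 = 1681 = 41 × 41, composite.
So m = 40 is the smallest counterexample.

m = 40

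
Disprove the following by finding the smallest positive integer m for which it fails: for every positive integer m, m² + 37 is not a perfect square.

m = 18

We need the least positive integer m for which m² + 37 is a perfect square.
The first 17 eligible values, up to m = 17, all satisfy the conclusion.
m = 18: 18² + 37 = 361 = 19², a perfect square.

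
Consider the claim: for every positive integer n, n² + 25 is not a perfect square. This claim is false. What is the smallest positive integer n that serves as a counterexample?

The first 11 eligible values, up to n = 11, all satisfy the conclusion.
n = 12: 12² + 25 = 169 = 13², a perfect square.
Thus n = 12 disproves the claim, and no smaller n works.

n = 12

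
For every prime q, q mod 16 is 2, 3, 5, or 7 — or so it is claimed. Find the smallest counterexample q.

We need the least prime q for which the claim fails.
q = 2: 2 mod 16 = 2.
q = 3: 3 mod 16 = 3.
q = 5: 5 mod 16 = 5.
q = 7: 7 mod 16 = 7.
q = 11: 11 mod 16 = 11 — not in {2, 3, 5, 7}.

q = 11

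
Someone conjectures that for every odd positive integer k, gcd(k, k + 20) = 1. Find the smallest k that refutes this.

k = 5

For k = 1, 3 the conclusion holds.
k = 5: gcd(5, 25) = 5.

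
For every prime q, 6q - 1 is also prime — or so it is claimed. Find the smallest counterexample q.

q = 11

We need the least prime q for which 6q - 1 is not prime.
The first 4 eligible values, up to q = 7, all satisfy the conclusion.
q = 11: 6q - 1 = 65 = 5 × 13, not prime.
Hence q = 11 is a counterexample.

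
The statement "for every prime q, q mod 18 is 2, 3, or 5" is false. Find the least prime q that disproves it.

q = 2: 2 mod 18 = 2.
q = 3: 3 mod 18 = 3.
q = 5: 5 mod 18 = 5.
q = 7: 7 mod 18 = 7 — not in {2, 3, 5}.
Thus q = 7 disproves the claim, and no smaller q works.

q = 7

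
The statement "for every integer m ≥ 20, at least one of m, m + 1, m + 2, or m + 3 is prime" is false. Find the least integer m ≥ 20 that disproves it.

A counterexample is any integer m ≥ 20 such that m, m + 1, m + 2, m + 3 are all composite; we check each in order.
For m = 20, 21, 22, 23 the conclusion holds.
m = 24: 24 = 2 × 12; 25 = 5 × 5; 26 = 2 × 13; 27 = 3 × 9 — all composite.

m = 24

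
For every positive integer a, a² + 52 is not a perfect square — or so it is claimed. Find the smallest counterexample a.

a = 12

A counterexample is any positive integer a such that a² + 52 is a perfect square; we check each in order.
For a = 1, 2, 3, 4, …, 9, 10, 11 the conclusion holds.
a = 12: 12² + 52 = 196 = 14², a perfect square.
So a = 12 is the smallest counterexample.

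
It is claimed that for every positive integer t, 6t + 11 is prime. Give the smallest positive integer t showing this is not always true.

t = 4

A counterexample is any positive integer t such that 6t + 11 is not prime; we check each in order.
For t = 1, 2, 3 the conclusion holds.
t = 4: 6t + 11 = 35 = 5 × 7, composite.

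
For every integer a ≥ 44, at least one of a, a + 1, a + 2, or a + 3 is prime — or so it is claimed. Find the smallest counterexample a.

A counterexample is any integer a ≥ 44 such that a, a + 1, a + 2, a + 3 are all composite; we check each in order.
For a = 44, 45, 46, 47 the conclusion holds.
a = 48: 48 = 2 × 24; 49 = 7 × 7; 50 = 2 × 25; 51 = 3 × 17 — all composite.
Hence a = 48 is a counterexample.

a = 48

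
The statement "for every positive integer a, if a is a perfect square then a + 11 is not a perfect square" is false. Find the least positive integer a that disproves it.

The first 4 eligible values, up to a = 16, all satisfy the conclusion.
a = 25: 25 = 5² and 25 + 11 = 36 = 6².

a = 25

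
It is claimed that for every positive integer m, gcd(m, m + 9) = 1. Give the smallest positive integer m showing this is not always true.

A counterexample is any positive integer m such that gcd(m, m + 9) > 1; we check each in order.
For m = 1, 2 the conclusion holds.
m = 3: gcd(3, 12) = 3.
Thus m = 3 disproves the claim, and no smaller m works.

m = 3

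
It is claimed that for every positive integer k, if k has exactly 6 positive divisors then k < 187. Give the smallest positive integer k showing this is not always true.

k = 188

A counterexample is any positive integer k such that k has exactly 6 positive divisors but the claim fails; we check each in order.
The first 26 eligible values, up to k = 175, all satisfy the conclusion.
k = 188: τ(188) = 6; 188 ≥ 187.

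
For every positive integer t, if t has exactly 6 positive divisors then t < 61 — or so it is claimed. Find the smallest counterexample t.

We need the least positive integer t for which t has exactly 6 positive divisors but the claim fails.
For t = 12, 18, 20, 28, 32, 44, 45, 50, 52 the conclusion holds.
t = 63: τ(63) = 6; 63 ≥ 61.

t = 63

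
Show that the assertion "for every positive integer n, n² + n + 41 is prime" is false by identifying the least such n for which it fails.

n = 40

The first 39 eligible values, up to n = 39, all satisfy the conclusion.
n = 40: n² + n + 41 = 1681 = 41 × 41, composite.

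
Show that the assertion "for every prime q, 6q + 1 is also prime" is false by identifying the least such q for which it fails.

q = 19

Check each prime q in order until 6q + 1 is not prime.
For q = 2, 3, 5, 7, 11, 13, 17 the conclusion holds.
q = 19: 6q + 1 = 115 = 5 × 23, not prime.
So q = 19 is the smallest counterexample.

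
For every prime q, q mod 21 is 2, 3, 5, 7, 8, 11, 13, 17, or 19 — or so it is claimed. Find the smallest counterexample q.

For q = 2, 3, 5, 7, 11, 13, 17, 19, 23, 29 the conclusion holds.
q = 31: 31 mod 21 = 10 — not in {2, 3, 5, 7, 8, 11, 13, 17, 19}.
Thus q = 31 disproves the claim, and no smaller q works.

q = 31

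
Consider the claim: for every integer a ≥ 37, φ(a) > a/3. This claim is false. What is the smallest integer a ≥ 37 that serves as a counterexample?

a = 42

We need the least integer a ≥ 37 for which the claim fails.
The first 5 eligible values, up to a = 41, all satisfy the conclusion.
a = 42: φ(42) = 12 and 42/3 = 14, so φ(42) ≤ 42/3.
Thus a = 42 disproves the claim, and no smaller a works.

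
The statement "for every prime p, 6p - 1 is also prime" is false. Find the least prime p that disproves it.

The first 4 eligible values, up to p = 7, all satisfy the conclusion.
p = 11: 6p - 1 = 65 = 5 × 13, not prime.
Thus p = 11 disproves the claim, and no smaller p works.

p = 11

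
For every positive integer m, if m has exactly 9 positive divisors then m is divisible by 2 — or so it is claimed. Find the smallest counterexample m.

m = 225

For m = 36, 100, 196 the conclusion holds.
m = 225: τ(225) = 9; 225 mod 2 = 1.
Hence m = 225 is a counterexample.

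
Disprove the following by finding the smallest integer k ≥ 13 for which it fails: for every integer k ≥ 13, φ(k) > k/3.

k = 18

The first 5 eligible values, up to k = 17, all satisfy the conclusion.
k = 18: φ(18) = 6 and 18/3 = 6, so φ(18) ≤ 18/3.
Hence k = 18 is a counterexample.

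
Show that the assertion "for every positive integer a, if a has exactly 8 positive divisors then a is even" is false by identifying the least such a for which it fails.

Check each positive integer a in order until a has exactly 8 positive divisors but a is odd.
The first 12 eligible values, up to a = 104, all satisfy the conclusion.
a = 105: divisors of 105: 1, 3, 5, 7, 15, 21, 35, 105; 105 is odd.

a = 105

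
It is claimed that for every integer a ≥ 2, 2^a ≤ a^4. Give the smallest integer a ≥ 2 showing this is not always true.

a = 17

For a = 2, 3, 4, 5, …, 14, 15, 16 the conclusion holds.
a = 17: 2^a = 131072 and a^4 = 83521, so 131072 > 83521.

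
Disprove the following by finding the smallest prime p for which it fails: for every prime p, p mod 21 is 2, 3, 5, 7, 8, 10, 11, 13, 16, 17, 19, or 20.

The first 13 eligible values, up to p = 41, all satisfy the conclusion.
p = 43: 43 mod 21 = 1 — not in {2, 3, 5, 7, 8, 10, 11, 13, 16, 17, 19, 20}.
Thus p = 43 disproves the claim, and no smaller p works.

p = 43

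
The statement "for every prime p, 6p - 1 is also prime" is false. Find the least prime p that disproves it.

p = 11

We need the least prime p for which 6p - 1 is not prime.
The first 4 eligible values, up to p = 7, all satisfy the conclusion.
p = 11: 6p - 1 = 65 = 5 × 13, not prime.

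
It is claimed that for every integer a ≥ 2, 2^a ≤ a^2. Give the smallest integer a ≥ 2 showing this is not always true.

a = 2: 2^a = 4 and a^2 = 4, so 4 ≤ 4.
a = 3: 2^a = 8 and a^2 = 9, so 8 ≤ 9.
a = 4: 2^a = 16 and a^2 = 16, so 16 ≤ 16.
a = 5: 2^a = 32 and a^2 = 25, so 32 > 25.

a = 5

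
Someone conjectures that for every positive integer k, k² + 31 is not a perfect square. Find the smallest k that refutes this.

k = 15

A counterexample is any positive integer k such that k² + 31 is a perfect square; we check each in order.
For k = 1, 2, 3, 4, …, 12, 13, 14 the conclusion holds.
k = 15: 15² + 31 = 256 = 16², a perfect square.
Thus k = 15 disproves the claim, and no smaller k works.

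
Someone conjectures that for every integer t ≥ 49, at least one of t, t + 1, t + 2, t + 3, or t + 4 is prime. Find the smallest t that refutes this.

t = 54

We need the least integer t ≥ 49 for which t, t + 1, t + 2, t + 3, t + 4 are all composite.
t = 49: 53 is prime.
t = 50: 53 is prime.
t = 51: 53 is prime.
t = 52: 53 is prime.
t = 53: 53 is prime.
t = 54: 54 = 2 × 27; 55 = 5 × 11; 56 = 2 × 28; 57 = 3 × 19; 58 = 2 × 29 — all composite.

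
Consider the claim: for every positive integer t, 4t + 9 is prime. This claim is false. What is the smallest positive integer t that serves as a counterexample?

t = 3

A counterexample is any positive integer t such that 4t + 9 is not prime; we check each in order.
t = 1: 4t + 9 = 13, prime.
t = 2: 4t + 9 = 17, prime.
t = 3: 4t + 9 = 21 = 3 × 7, composite.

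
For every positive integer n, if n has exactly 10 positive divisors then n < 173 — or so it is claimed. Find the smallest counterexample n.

n = 176

Check each positive integer n in order until n has exactly 10 positive divisors but the claim fails.
The first 4 eligible values, up to n = 162, all satisfy the conclusion.
n = 176: τ(176) = 10; 176 ≥ 173.
So n = 176 is the smallest counterexample.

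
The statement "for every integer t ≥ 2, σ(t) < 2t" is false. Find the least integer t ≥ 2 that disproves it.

t = 6

For t = 2, 3, 4, 5 the conclusion holds.
t = 6: σ(6) = 12; 12 ≥ 12.
Hence t = 6 is a counterexample.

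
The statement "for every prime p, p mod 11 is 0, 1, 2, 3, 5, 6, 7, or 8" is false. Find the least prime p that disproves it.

Check each prime p in order until the claim fails.
The first 10 eligible values, up to p = 29, all satisfy the conclusion.
p = 31: 31 mod 11 = 9 — not in {0, 1, 2, 3, 5, 6, 7, 8}.
Thus p = 31 disproves the claim, and no smaller p works.

p = 31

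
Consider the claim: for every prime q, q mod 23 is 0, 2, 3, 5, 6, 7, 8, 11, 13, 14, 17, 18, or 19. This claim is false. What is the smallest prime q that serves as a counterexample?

A counterexample is any prime q such that the claim fails; we check each in order.
The first 13 eligible values, up to q = 41, all satisfy the conclusion.
q = 43: 43 mod 23 = 20 — not in {0, 2, 3, 5, 6, 7, 8, 11, 13, 14, 17, 18, 19}.

q = 43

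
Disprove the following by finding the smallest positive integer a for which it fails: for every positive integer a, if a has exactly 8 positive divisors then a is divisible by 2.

Check each positive integer a in order until a has exactly 8 positive divisors but a is not divisible by 2.
For a = 24, 30, 40, 42, …, 88, 102, 104 the conclusion holds.
a = 105: τ(105) = 8; 105 mod 2 = 1.
Thus a = 105 disproves the claim, and no smaller a works.

a = 105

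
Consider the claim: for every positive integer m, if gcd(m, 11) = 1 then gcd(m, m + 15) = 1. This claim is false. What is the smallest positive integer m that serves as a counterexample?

m = 3

A counterexample is any positive integer m such that gcd(m, 11) = 1 but gcd(m, m + 15) > 1; we check each in order.
m = 1: gcd(1, 16) = 1.
m = 2: gcd(2, 17) = 1.
m = 3: gcd(3, 18) = 3.
So m = 3 is the smallest counterexample.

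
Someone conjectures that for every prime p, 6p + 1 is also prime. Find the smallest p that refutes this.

For p = 2, 3, 5, 7, 11, 13, 17 the conclusion holds.
p = 19: 6p + 1 = 115 = 5 × 23, not prime.

p = 19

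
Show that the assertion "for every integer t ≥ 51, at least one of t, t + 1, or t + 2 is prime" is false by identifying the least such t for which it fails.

Check each integer t ≥ 51 in order until t, t + 1, t + 2 are all composite.
t = 51: 53 is prime.
t = 52: 53 is prime.
t = 53: 53 is prime.
t = 54: 54 = 2 × 27; 55 = 5 × 11; 56 = 2 × 28 — all composite.

t = 54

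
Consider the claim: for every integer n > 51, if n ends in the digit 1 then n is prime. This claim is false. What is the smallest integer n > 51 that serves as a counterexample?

n = 81

A counterexample is any integer n > 51 such that n ends in the digit 1 but n is not prime; we check each in order.
n = 61: 61 ends in 1 and is prime.
n = 71: 71 ends in 1 and is prime.
n = 81: 81 ends in 1; 81 = 3 × 27, composite.
So n = 81 is the smallest counterexample.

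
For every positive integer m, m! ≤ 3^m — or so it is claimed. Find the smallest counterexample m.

We need the least positive integer m for which m! > 3^m.
m = 1: m! = 1 and 3^m = 3, so 1 ≤ 3.
m = 2: m! = 2 and 3^m = 9, so 2 ≤ 9.
m = 3: m! = 6 and 3^m = 27, so 6 ≤ 27.
m = 4: m! = 24 and 3^m = 81, so 24 ≤ 81.
m = 5: m! = 120 and 3^m = 243, so 120 ≤ 243.
m = 6: m! = 720 and 3^m = 729, so 720 ≤ 729.
m = 7: m! = 5040 and 3^m = 2187, so 5040 > 2187.
Hence m = 7 is a counterexample.

m = 7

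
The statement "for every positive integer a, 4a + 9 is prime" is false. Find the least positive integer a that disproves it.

a = 3

a = 1: 4a + 9 = 13, prime.
a = 2: 4a + 9 = 17, prime.
a = 3: 4a + 9 = 21 = 3 × 7, composite.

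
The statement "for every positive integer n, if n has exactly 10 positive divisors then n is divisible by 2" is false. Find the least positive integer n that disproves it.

A counterexample is any positive integer n such that n has exactly 10 positive divisors but n is not divisible by 2; we check each in order.
The first 9 eligible values, up to n = 368, all satisfy the conclusion.
n = 405: τ(405) = 10; 405 mod 2 = 1.

n = 405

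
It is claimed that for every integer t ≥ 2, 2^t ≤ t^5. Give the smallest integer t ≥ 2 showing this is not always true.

t = 23

We need the least integer t ≥ 2 for which 2^t > t^5.
For t = 2, 3, 4, 5, …, 20, 21, 22 the conclusion holds.
t = 23: 2^t = 8388608 and t^5 = 6436343, so 8388608 > 6436343.
Thus t = 23 disproves the claim, and no smaller t works.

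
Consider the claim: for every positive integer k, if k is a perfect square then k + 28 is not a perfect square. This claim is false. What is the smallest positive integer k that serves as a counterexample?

k = 36

We need the least positive integer k for which k is a perfect square but k + 28 is a perfect square.
For k = 1, 4, 9, 16, 25 the conclusion holds.
k = 36: 36 = 6² and 36 + 28 = 64 = 8².
Hence k = 36 is a counterexample.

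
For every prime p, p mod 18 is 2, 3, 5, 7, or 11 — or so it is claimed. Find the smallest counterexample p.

p = 13

Check each prime p in order until the claim fails.
For p = 2, 3, 5, 7, 11 the conclusion holds.
p = 13: 13 mod 18 = 13 — not in {2, 3, 5, 7, 11}.
Thus p = 13 disproves the claim, and no smaller p works.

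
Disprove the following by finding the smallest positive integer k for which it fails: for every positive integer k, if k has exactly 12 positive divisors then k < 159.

A counterexample is any positive integer k such that k has exactly 12 positive divisors but the claim fails; we check each in order.
The first 11 eligible values, up to k = 156, all satisfy the conclusion.
k = 160: τ(160) = 12; 160 ≥ 159.
So k = 160 is the smallest counterexample.

k = 160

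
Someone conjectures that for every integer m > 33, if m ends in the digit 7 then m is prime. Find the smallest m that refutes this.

We need the least integer m > 33 for which m ends in the digit 7 but m is not prime.
m = 37: 37 ends in 7 and is prime.
m = 47: 47 ends in 7 and is prime.
m = 57: 57 ends in 7; 57 = 3 × 19, composite.
Thus m = 57 disproves the claim, and no smaller m works.

m = 57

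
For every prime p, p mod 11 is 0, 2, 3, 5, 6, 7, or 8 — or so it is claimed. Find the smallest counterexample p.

p = 23

Check each prime p in order until the claim fails.
For p = 2, 3, 5, 7, 11, 13, 17, 19 the conclusion holds.
p = 23: 23 mod 11 = 1 — not in {0, 2, 3, 5, 6, 7, 8}.
So p = 23 is the smallest counterexample.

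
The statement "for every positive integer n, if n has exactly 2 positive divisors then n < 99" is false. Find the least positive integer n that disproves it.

For n = 2, 3, 5, 7, …, 83, 89, 97 the conclusion holds.
n = 101: τ(101) = 2; 101 ≥ 99.

n = 101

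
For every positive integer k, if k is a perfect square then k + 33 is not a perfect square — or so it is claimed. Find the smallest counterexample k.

k = 16

A counterexample is any positive integer k such that k is a perfect square but k + 33 is a perfect square; we check each in order.
For k = 1, 4, 9 the conclusion holds.
k = 16: 16 = 4² and 16 + 33 = 49 = 7².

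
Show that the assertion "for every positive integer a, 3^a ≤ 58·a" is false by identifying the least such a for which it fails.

Check each positive integer a in order until 3^a > 58·a.
For a = 1, 2, 3, 4, 5 the conclusion holds.
a = 6: 3^a = 729 and 58·a = 348, so 729 > 348.
Hence a = 6 is a counterexample.

a = 6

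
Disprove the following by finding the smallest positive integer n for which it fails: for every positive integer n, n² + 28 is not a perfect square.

n = 6

For n = 1, 2, 3, 4, 5 the conclusion holds.
n = 6: 6² + 28 = 64 = 8², a perfect square.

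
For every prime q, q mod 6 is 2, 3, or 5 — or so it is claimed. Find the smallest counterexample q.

We need the least prime q for which the claim fails.
For q = 2, 3, 5 the conclusion holds.
q = 7: 7 mod 6 = 1 — not in {2, 3, 5}.
Thus q = 7 disproves the claim, and no smaller q works.

q = 7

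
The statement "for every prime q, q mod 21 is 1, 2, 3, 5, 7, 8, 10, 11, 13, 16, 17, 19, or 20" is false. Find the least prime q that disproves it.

The first 18 eligible values, up to q = 61, all satisfy the conclusion.
q = 67: 67 mod 21 = 4 — not in {1, 2, 3, 5, 7, 8, 10, 11, 13, 16, 17, 19, 20}.

q = 67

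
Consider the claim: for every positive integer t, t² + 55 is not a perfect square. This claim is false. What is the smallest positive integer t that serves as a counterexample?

t = 3

A counterexample is any positive integer t such that t² + 55 is a perfect square; we check each in order.
t = 1: 1² + 55 = 56, not a perfect square.
t = 2: 2² + 55 = 59, not a perfect square.
t = 3: 3² + 55 = 64 = 8², a perfect square.
Thus t = 3 disproves the claim, and no smaller t works.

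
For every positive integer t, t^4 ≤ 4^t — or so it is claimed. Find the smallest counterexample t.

t = 3

We need the least positive integer t for which t^4 > 4^t.
t = 1: t^4 = 1 and 4^t = 4, so 1 ≤ 4.
t = 2: t^4 = 16 and 4^t = 16, so 16 ≤ 16.
t = 3: t^4 = 81 and 4^t = 64, so 81 > 64.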